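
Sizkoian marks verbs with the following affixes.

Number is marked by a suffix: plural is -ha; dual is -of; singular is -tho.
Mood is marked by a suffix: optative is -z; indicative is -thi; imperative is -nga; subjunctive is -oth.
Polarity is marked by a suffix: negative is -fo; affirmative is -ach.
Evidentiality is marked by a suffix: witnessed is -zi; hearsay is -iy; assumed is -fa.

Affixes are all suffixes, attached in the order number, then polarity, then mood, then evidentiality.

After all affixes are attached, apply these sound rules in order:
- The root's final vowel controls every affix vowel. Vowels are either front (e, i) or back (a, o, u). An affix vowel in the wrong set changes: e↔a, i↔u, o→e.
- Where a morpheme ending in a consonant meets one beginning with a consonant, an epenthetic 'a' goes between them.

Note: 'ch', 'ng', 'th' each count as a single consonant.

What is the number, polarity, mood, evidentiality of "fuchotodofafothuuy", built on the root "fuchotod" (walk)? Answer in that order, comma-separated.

Segment: fuchotod-of-fo-thi-iy.
number: -of → dual.
polarity: -fo → negative.
mood: -thi → indicative.
evidentiality: -iy → hearsay.

dual, negative, indicative, hearsay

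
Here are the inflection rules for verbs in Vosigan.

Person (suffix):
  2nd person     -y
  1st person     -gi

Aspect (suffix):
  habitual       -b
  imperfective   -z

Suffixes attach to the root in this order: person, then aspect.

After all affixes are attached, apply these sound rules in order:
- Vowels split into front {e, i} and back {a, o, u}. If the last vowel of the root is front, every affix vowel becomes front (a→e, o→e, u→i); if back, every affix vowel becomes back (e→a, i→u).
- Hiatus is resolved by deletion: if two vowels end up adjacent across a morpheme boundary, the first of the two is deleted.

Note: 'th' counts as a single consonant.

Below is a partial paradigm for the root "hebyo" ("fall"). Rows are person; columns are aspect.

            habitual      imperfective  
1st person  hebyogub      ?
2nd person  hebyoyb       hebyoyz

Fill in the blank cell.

Attach person 1st person -gi → hebyogi.
Attach aspect imperfective -z → hebyogiz.
Apply vowel harmony: hebyogiz → hebyoguz.
Vowel deletion: no change.

hebyoguz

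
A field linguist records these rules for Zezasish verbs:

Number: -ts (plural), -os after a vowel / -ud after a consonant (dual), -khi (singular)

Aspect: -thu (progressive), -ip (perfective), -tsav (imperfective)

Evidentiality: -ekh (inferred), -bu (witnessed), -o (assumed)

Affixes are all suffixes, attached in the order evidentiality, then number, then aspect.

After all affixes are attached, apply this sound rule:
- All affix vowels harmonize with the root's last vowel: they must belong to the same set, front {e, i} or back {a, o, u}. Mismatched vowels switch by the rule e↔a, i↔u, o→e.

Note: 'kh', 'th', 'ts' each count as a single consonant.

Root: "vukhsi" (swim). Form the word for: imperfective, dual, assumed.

Attach evidentiality assumed -o → vukhsio.
Attach number dual -os (after vowel 'o') → vukhsioos.
Attach aspect imperfective -tsav → vukhsioostsav.
Apply vowel harmony: vukhsioostsav → vukhsieestsev.

vukhsieestsev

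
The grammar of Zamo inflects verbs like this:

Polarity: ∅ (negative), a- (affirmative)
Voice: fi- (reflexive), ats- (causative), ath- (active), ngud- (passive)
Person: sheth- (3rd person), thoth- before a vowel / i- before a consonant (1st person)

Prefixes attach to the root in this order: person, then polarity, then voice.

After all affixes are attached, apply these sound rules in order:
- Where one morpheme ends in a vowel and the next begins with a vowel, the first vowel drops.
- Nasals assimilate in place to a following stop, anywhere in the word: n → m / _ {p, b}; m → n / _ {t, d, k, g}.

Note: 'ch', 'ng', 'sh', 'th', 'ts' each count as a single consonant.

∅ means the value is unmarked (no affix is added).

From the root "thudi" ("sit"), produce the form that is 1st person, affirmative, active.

athithudi

Attach person 1st person i- (before consonant 'th') → ithudi.
Attach polarity affirmative a- → aithudi.
Attach voice active ath- → athaithudi.
Apply vowel deletion: athaithudi → athithudi.
Nasal assimilation: no change.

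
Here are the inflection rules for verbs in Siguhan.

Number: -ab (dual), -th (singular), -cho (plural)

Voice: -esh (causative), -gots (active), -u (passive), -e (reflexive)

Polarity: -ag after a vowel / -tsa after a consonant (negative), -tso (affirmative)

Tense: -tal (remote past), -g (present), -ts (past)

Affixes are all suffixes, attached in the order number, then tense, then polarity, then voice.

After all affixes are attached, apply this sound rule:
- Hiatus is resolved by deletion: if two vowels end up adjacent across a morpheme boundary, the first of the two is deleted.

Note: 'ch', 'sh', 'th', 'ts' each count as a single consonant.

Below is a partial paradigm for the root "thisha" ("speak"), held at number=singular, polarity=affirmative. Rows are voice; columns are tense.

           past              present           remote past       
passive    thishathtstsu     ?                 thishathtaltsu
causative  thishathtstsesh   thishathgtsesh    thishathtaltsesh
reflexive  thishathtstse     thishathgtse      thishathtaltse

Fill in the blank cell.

thishathgtsu

Attach number singular -th → thishath.
Attach tense present -g → thishathg.
Attach polarity affirmative -tso → thishathgtso.
Attach voice passive -u → thishathgtsou.
Apply vowel deletion: thishathgtsou → thishathgtsu.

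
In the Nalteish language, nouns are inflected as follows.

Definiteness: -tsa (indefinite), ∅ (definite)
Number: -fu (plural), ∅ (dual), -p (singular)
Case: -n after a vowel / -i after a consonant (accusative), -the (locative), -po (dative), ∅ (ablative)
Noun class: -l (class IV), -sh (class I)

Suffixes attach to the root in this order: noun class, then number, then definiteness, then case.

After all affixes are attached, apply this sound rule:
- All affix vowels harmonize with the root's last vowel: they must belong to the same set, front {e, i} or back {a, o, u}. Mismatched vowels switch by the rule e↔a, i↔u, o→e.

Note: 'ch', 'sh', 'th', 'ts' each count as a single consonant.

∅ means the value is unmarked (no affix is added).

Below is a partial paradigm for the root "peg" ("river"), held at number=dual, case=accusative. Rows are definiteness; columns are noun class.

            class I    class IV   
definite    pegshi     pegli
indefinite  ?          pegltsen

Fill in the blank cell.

pegshtsen

Attach noun class class I -sh → pegsh.
number = dual: zero marking, form stays pegsh.
Attach definiteness indefinite -tsa → pegshtsa.
Attach case accusative -n (after vowel 'a') → pegshtsan.
Apply vowel harmony: pegshtsan → pegshtsen.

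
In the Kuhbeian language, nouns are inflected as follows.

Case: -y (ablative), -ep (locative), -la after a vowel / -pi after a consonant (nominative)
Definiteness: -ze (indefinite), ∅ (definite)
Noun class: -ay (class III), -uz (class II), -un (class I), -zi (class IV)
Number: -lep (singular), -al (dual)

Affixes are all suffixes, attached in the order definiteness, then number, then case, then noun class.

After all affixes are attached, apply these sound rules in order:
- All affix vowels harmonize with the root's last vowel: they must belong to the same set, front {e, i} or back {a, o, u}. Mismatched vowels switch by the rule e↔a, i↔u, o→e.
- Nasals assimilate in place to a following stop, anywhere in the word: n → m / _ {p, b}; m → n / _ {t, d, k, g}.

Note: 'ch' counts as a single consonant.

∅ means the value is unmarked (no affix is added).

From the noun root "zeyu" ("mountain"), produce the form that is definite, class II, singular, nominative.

zeyulappuuz

definiteness = definite: zero marking, form stays zeyu.
Attach number singular -lep → zeyulep.
Attach case nominative -pi (after consonant 'p') → zeyuleppi.
Attach noun class class II -uz → zeyuleppiuz.
Apply vowel harmony: zeyuleppiuz → zeyulappuuz.
Nasal assimilation: no change.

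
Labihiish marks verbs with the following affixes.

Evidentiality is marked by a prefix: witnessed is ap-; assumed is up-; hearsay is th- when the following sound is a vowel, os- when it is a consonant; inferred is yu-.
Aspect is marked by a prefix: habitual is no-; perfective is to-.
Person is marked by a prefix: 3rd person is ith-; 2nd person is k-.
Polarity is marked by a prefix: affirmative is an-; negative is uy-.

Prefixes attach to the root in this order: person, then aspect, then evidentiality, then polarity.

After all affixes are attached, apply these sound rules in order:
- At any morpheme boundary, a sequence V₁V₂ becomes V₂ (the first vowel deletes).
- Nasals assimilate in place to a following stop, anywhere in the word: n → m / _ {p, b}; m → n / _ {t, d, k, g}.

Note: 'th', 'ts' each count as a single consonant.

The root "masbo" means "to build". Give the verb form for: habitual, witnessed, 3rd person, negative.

Attach person 3rd person ith- → ithmasbo.
Attach aspect habitual no- → noithmasbo.
Attach evidentiality witnessed ap- → apnoithmasbo.
Attach polarity negative uy- → uyapnoithmasbo.
Apply vowel deletion: uyapnoithmasbo → uyapnithmasbo.
Nasal assimilation: no change.

uyapnithmasbo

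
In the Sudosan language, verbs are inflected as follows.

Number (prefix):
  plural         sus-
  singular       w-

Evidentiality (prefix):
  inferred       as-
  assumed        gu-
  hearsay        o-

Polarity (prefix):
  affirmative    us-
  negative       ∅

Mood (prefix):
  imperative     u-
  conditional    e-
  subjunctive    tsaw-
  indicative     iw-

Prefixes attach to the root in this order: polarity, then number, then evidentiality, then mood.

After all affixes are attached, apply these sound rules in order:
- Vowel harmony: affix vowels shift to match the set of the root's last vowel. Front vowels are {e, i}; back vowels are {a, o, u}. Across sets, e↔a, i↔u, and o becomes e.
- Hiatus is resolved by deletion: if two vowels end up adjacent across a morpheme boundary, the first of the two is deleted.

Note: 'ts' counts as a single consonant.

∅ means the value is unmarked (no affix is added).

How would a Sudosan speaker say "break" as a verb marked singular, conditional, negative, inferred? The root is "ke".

eswke

polarity = negative: zero marking, form stays ke.
Attach number singular w- → wke.
Attach evidentiality inferred as- → aswke.
Attach mood conditional e- → easwke.
Apply vowel harmony: easwke → eeswke.
Apply vowel deletion: eeswke → eswke.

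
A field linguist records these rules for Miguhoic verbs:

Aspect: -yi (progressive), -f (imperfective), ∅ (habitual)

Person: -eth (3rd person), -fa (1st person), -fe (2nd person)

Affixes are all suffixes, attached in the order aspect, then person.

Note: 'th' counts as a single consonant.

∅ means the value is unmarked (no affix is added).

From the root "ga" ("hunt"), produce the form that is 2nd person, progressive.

Attach aspect progressive -yi → gayi.
Attach person 2nd person -fe → gayife.

gayife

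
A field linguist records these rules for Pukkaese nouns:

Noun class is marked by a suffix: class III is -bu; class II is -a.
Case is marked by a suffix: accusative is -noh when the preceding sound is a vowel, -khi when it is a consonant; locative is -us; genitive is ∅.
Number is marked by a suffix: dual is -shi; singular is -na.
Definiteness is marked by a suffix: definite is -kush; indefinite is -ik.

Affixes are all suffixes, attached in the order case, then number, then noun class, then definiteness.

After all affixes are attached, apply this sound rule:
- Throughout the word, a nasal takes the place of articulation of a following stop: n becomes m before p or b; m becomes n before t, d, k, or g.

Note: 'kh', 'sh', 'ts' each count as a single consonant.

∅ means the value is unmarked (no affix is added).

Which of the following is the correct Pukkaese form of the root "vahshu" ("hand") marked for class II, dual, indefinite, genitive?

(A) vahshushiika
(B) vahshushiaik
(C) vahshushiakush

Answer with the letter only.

case = genitive: zero marking, form stays vahshu.
Attach number dual -shi → vahshushi.
Attach noun class class II -a → vahshushia.
Attach definiteness indefinite -ik → vahshushiaik.
Nasal assimilation: no change.
So the correct form is vahshushiaik, option (B).
(A) vahshushiika is wrong: it has the affixes in the wrong order.
(C) vahshushiakush is wrong: it uses definite instead of indefinite for definiteness.

B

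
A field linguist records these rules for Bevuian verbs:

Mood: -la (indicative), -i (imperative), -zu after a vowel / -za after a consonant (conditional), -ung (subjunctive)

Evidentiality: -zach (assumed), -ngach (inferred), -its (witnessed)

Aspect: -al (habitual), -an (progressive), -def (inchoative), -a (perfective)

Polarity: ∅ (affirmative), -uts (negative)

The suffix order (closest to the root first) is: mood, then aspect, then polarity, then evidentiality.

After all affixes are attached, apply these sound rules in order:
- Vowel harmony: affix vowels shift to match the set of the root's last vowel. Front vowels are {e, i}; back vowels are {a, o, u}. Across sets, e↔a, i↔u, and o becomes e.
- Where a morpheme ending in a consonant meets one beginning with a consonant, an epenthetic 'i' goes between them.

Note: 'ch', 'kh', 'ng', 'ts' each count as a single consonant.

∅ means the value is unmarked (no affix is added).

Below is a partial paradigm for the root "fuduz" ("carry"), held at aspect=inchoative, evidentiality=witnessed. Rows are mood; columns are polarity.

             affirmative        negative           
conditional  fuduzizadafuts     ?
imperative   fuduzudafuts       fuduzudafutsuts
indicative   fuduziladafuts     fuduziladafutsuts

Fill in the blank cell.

Attach mood conditional -za (after consonant 'z') → fuduzza.
Attach aspect inchoative -def → fuduzzadef.
Attach polarity negative -uts → fuduzzadefuts.
Attach evidentiality witnessed -its → fuduzzadefutsits.
Apply vowel harmony: fuduzzadefutsits → fuduzzadafutsuts.
Apply epenthesis: fuduzzadafutsuts → fuduzizadafutsuts.

fuduzizadafutsuts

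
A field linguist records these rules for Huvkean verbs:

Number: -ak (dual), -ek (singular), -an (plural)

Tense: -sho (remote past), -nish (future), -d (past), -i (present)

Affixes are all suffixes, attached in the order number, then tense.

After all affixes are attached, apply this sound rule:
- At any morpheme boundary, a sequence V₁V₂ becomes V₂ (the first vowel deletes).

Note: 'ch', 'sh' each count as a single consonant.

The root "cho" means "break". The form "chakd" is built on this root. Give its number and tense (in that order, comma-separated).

Segment: cho-ak-d.
number: -ak → dual.
tense: -d → past.

dual, past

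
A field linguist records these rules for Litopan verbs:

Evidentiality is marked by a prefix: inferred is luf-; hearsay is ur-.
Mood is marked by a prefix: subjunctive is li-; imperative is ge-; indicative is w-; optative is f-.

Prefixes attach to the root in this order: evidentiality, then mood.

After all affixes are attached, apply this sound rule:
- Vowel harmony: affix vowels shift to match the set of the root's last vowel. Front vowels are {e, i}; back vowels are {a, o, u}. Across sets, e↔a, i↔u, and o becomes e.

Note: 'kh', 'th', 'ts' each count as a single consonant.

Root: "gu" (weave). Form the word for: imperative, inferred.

Attach evidentiality inferred luf- → lufgu.
Attach mood imperative ge- → gelufgu.
Apply vowel harmony: gelufgu → galufgu.

galufgu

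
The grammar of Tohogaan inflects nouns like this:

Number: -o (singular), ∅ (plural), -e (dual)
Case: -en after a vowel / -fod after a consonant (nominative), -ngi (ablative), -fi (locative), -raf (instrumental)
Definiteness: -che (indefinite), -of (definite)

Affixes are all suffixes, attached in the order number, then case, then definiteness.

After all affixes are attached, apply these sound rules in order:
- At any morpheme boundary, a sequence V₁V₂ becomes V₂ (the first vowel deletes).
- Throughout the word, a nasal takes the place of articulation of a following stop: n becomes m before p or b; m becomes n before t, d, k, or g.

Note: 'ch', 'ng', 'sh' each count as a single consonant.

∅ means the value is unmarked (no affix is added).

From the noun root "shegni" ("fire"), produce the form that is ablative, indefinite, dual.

Attach number dual -e → shegnie.
Attach case ablative -ngi → shegniengi.
Attach definiteness indefinite -che → shegniengiche.
Apply vowel deletion: shegniengiche → shegnengiche.
Nasal assimilation: no change.

shegnengiche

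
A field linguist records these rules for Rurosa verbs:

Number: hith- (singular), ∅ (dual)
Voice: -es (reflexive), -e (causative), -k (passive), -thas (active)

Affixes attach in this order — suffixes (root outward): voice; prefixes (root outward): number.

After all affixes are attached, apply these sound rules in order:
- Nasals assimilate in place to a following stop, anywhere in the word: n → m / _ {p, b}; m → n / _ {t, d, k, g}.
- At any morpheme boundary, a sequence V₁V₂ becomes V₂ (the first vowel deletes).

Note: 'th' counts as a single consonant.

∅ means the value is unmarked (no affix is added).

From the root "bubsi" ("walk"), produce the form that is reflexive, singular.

hithbubses

Attach voice reflexive -es → bubsies.
Attach number singular hith- → hithbubsies.
Nasal assimilation: no change.
Apply vowel deletion: hithbubsies → hithbubses.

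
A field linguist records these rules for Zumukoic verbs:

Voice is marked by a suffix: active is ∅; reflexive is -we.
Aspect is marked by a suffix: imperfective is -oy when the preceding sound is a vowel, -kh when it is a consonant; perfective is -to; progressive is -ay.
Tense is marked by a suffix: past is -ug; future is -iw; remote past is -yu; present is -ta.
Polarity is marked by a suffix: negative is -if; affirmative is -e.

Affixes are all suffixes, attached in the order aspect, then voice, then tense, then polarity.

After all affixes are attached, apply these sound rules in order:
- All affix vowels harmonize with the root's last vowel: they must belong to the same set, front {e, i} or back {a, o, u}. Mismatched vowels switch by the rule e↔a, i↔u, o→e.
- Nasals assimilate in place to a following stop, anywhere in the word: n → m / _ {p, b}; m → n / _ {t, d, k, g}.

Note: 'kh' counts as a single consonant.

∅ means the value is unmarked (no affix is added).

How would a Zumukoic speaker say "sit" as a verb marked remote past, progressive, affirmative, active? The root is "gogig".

gogigeyyie

Attach aspect progressive -ay → gogigay.
voice = active: zero marking, form stays gogigay.
Attach tense remote past -yu → gogigayyu.
Attach polarity affirmative -e → gogigayyue.
Apply vowel harmony: gogigayyue → gogigeyyie.
Nasal assimilation: no change.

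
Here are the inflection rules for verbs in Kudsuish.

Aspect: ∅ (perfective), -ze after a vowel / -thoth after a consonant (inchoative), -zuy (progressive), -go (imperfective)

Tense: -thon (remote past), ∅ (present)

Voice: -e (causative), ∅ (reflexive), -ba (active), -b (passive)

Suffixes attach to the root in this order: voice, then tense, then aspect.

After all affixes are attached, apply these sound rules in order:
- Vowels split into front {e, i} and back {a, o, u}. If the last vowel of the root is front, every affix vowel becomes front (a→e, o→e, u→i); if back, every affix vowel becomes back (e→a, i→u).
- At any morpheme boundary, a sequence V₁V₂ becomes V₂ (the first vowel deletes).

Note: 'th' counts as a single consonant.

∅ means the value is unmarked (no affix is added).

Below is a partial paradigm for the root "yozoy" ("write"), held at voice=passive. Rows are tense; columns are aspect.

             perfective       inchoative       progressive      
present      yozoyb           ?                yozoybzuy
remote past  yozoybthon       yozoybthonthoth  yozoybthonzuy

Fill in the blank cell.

yozoybthoth

Attach voice passive -b → yozoyb.
tense = present: zero marking, form stays yozoyb.
Attach aspect inchoative -thoth (after consonant 'b') → yozoybthoth.
Vowel harmony: no change.
Vowel deletion: no change.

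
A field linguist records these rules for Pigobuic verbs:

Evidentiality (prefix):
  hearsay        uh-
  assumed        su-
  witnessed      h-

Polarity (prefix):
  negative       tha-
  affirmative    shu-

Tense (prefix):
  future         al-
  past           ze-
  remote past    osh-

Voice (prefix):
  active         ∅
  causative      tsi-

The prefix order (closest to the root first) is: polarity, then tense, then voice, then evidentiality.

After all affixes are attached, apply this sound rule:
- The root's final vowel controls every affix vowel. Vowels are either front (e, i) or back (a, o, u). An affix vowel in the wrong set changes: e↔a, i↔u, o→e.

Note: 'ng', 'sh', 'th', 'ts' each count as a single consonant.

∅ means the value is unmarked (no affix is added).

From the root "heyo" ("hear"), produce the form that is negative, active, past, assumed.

Attach polarity negative tha- → thaheyo.
Attach tense past ze- → zethaheyo.
voice = active: zero marking, form stays zethaheyo.
Attach evidentiality assumed su- → suzethaheyo.
Apply vowel harmony: suzethaheyo → suzathaheyo.

suzathaheyo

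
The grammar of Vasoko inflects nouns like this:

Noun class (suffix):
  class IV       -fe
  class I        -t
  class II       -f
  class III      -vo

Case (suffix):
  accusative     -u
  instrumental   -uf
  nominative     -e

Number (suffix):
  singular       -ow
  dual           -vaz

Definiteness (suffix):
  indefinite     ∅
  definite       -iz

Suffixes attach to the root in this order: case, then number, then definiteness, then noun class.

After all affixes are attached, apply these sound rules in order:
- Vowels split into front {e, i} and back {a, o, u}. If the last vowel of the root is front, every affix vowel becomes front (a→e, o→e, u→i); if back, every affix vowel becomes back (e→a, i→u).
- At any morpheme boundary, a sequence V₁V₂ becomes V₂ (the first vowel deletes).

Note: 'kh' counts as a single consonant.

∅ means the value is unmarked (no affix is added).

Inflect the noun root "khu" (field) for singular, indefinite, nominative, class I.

Attach case nominative -e → khue.
Attach number singular -ow → khueow.
definiteness = indefinite: zero marking, form stays khueow.
Attach noun class class I -t → khueowt.
Apply vowel harmony: khueowt → khuaowt.
Apply vowel deletion: khuaowt → khowt.

khowt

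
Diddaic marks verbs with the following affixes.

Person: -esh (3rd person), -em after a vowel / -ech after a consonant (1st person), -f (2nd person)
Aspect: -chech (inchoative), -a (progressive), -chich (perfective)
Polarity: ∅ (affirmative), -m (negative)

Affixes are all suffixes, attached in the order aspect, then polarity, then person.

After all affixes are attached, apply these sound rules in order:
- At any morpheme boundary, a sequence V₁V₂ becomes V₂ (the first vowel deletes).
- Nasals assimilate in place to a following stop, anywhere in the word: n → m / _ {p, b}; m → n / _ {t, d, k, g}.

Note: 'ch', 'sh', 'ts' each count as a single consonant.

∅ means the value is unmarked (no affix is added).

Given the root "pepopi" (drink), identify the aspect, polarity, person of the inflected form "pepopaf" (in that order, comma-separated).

Segment: pepopi-a-f.
aspect: -a → progressive.
polarity: ∅ → affirmative.
person: -f → 2nd person.

progressive, affirmative, 2nd person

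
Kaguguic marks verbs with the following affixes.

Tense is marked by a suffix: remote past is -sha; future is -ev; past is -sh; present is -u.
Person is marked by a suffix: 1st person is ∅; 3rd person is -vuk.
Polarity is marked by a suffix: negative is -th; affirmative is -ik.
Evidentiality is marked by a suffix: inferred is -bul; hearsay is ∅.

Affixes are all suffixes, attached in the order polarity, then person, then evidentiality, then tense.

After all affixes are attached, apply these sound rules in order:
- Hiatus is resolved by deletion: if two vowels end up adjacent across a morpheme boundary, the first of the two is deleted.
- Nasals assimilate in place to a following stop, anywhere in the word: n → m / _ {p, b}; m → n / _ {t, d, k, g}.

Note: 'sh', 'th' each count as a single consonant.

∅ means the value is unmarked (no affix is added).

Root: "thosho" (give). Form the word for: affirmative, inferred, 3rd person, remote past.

Attach polarity affirmative -ik → thoshoik.
Attach person 3rd person -vuk → thoshoikvuk.
Attach evidentiality inferred -bul → thoshoikvukbul.
Attach tense remote past -sha → thoshoikvukbulsha.
Apply vowel deletion: thoshoikvukbulsha → thoshikvukbulsha.
Nasal assimilation: no change.

thoshikvukbulsha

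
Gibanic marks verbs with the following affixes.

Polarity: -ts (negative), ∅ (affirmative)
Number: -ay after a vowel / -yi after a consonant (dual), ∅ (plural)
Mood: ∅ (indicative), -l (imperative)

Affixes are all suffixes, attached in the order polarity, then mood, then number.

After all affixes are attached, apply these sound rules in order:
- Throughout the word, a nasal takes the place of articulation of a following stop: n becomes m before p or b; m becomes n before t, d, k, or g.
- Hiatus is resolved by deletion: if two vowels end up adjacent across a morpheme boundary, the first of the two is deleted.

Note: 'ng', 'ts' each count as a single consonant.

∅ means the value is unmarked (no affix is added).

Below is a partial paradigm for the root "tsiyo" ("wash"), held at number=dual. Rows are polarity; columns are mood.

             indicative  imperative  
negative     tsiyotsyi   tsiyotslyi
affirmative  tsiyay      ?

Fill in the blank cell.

polarity = affirmative: zero marking, form stays tsiyo.
Attach mood imperative -l → tsiyol.
Attach number dual -yi (after consonant 'l') → tsiyolyi.
Nasal assimilation: no change.
Vowel deletion: no change.

tsiyolyi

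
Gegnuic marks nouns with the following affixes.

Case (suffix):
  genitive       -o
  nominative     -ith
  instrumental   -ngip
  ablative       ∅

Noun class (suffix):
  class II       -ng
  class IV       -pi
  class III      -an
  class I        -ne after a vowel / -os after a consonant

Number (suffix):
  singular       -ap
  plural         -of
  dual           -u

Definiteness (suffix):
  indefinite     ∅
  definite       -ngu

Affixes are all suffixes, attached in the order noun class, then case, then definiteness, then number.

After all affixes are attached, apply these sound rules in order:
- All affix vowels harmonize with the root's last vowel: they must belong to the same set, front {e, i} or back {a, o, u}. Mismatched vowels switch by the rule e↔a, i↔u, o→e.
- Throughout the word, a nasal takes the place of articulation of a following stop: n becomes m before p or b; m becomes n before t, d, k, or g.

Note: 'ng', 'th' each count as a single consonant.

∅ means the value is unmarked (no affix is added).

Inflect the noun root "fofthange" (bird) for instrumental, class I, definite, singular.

fofthangenengipngiep

Attach noun class class I -ne (after vowel 'e') → fofthangene.
Attach case instrumental -ngip → fofthangenengip.
Attach definiteness definite -ngu → fofthangenengipngu.
Attach number singular -ap → fofthangenengipnguap.
Apply vowel harmony: fofthangenengipnguap → fofthangenengipngiep.
Nasal assimilation: no change.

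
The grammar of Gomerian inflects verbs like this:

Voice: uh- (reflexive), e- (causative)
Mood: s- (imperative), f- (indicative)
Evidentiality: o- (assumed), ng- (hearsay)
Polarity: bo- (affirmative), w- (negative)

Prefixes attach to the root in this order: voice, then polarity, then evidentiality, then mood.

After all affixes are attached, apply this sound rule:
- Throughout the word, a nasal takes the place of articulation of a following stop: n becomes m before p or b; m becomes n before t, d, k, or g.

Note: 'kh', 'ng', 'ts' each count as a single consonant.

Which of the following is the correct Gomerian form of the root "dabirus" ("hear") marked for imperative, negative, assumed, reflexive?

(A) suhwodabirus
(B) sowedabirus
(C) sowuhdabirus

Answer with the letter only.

C

Attach voice reflexive uh- → uhdabirus.
Attach polarity negative w- → wuhdabirus.
Attach evidentiality assumed o- → owuhdabirus.
Attach mood imperative s- → sowuhdabirus.
Nasal assimilation: no change.
So the correct form is sowuhdabirus, option (C).
(B) sowedabirus is wrong: it uses causative instead of reflexive for voice.
(A) suhwodabirus is wrong: it has the affixes in the wrong order.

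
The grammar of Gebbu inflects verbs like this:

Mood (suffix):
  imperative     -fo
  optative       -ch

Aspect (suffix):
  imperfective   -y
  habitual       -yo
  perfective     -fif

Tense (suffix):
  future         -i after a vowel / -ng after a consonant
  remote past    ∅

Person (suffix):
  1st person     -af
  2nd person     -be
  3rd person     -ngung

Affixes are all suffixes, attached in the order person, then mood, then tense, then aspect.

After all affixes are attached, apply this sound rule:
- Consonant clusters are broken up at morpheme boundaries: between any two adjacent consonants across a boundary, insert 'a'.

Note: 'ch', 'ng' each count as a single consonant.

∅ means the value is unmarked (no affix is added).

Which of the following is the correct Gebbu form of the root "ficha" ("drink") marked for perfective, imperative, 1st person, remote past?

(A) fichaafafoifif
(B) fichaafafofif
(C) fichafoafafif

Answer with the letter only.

Attach person 1st person -af → fichaaf.
Attach mood imperative -fo → fichaaffo.
tense = remote past: zero marking, form stays fichaaffo.
Attach aspect perfective -fif → fichaaffofif.
Apply epenthesis: fichaaffofif → fichaafafofif.
So the correct form is fichaafafofif, option (B).
(C) fichafoafafif is wrong: it has the affixes in the wrong order.
(A) fichaafafoifif is wrong: it uses future instead of remote past for tense.

B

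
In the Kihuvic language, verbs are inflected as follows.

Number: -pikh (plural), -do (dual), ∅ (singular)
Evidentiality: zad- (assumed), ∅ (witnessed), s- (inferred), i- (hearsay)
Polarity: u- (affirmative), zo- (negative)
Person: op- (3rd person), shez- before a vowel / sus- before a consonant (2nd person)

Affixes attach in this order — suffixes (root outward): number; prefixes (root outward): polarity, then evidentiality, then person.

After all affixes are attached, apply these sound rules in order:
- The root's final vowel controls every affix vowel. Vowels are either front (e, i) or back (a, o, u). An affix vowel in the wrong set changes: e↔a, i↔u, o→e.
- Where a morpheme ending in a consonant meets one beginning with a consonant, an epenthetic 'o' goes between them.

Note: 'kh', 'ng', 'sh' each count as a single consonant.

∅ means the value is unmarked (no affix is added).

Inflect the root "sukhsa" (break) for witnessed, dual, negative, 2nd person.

susozosukhsado

Attach number dual -do → sukhsado.
Attach polarity negative zo- → zosukhsado.
evidentiality = witnessed: zero marking, form stays zosukhsado.
Attach person 2nd person sus- (before consonant 'z') → suszosukhsado.
Vowel harmony: no change.
Apply epenthesis: suszosukhsado → susozosukhsado.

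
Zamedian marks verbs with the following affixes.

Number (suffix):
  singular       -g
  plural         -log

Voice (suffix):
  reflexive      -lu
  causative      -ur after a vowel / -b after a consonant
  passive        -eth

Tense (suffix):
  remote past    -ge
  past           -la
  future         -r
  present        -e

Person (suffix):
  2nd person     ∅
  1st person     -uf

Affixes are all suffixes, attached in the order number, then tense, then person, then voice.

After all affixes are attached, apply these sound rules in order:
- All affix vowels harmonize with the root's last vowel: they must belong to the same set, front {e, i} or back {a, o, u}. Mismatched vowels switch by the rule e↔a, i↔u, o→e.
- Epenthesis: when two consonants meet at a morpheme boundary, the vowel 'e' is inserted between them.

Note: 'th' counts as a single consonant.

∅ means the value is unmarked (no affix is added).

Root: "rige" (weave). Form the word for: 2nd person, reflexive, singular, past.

rigegeleli

Attach number singular -g → rigeg.
Attach tense past -la → rigegla.
person = 2nd person: zero marking, form stays rigegla.
Attach voice reflexive -lu → rigeglalu.
Apply vowel harmony: rigeglalu → rigegleli.
Apply epenthesis: rigegleli → rigegeleli.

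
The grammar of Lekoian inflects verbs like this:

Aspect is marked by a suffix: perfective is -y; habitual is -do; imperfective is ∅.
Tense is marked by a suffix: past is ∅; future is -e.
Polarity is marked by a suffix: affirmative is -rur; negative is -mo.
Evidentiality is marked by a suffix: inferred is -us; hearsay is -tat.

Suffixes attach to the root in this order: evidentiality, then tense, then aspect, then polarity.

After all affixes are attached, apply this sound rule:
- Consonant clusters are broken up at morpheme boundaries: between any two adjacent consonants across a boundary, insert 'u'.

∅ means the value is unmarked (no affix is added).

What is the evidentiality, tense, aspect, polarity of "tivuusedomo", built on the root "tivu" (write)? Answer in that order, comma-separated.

Segment: tivu-us-e-do-mo.
evidentiality: -us → inferred.
tense: -e → future.
aspect: -do → habitual.
polarity: -mo → negative.

inferred, future, habitual, negative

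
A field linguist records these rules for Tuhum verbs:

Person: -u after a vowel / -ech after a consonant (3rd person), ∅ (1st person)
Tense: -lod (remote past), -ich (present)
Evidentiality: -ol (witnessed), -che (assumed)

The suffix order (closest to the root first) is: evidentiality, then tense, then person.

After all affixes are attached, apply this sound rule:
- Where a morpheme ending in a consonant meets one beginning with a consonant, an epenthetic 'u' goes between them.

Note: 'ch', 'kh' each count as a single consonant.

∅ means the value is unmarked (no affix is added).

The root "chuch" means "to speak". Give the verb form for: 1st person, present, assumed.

chuchucheich

Attach evidentiality assumed -che → chuchche.
Attach tense present -ich → chuchcheich.
person = 1st person: zero marking, form stays chuchcheich.
Apply epenthesis: chuchcheich → chuchucheich.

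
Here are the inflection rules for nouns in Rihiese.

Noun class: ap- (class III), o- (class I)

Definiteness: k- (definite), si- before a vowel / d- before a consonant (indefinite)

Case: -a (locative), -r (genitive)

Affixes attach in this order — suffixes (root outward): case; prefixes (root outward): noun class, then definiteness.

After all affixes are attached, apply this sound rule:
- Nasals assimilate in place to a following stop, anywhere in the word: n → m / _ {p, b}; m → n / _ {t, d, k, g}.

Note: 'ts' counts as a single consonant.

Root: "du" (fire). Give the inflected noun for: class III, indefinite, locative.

Attach noun class class III ap- → apdu.
Attach case locative -a → apdua.
Attach definiteness indefinite si- (before vowel 'a') → siapdua.
Nasal assimilation: no change.

siapdua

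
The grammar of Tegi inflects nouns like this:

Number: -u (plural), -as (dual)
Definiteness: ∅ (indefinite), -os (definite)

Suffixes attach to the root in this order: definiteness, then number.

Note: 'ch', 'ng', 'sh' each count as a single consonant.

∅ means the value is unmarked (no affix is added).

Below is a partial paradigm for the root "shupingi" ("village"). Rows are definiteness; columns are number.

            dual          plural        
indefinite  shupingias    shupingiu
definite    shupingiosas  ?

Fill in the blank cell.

shupingiosu

Attach definiteness definite -os → shupingios.
Attach number plural -u → shupingiosu.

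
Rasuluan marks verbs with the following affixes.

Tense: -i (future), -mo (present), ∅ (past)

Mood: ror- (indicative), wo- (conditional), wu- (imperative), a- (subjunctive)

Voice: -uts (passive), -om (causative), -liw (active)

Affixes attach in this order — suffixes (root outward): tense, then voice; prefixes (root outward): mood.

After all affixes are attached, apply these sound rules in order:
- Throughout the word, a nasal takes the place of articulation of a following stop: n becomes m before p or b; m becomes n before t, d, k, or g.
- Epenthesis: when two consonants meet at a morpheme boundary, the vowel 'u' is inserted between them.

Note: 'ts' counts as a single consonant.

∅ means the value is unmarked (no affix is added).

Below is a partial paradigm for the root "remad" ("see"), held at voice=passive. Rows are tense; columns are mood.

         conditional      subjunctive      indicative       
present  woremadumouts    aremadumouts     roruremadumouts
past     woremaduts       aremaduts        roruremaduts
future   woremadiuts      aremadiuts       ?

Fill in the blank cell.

roruremadiuts

Attach mood indicative ror- → rorremad.
Attach tense future -i → rorremadi.
Attach voice passive -uts → rorremadiuts.
Nasal assimilation: no change.
Apply epenthesis: rorremadiuts → roruremadiuts.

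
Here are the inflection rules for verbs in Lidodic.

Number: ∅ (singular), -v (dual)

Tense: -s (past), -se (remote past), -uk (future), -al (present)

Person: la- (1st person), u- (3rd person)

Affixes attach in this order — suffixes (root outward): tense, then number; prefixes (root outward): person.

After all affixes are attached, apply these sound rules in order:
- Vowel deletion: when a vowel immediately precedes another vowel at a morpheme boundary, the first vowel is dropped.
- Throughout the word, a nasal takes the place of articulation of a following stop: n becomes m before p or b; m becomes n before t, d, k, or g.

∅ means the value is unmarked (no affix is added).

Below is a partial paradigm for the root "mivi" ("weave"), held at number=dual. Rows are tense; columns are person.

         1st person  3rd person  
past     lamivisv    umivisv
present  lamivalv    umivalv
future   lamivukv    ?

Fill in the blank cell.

umivukv

Attach tense future -uk → miviuk.
Attach person 3rd person u- → umiviuk.
Attach number dual -v → umiviukv.
Apply vowel deletion: umiviukv → umivukv.
Nasal assimilation: no change.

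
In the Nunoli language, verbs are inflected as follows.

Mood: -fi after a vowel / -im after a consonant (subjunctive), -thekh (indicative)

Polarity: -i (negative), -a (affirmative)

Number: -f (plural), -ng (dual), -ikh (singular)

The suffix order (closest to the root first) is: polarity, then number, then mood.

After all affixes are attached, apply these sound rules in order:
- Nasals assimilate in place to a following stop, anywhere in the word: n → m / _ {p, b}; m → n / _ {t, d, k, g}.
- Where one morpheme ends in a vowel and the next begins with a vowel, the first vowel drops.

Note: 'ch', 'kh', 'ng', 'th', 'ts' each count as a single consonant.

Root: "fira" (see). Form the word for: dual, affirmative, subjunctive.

Attach polarity affirmative -a → firaa.
Attach number dual -ng → firaang.
Attach mood subjunctive -im (after consonant 'ng') → firaangim.
Nasal assimilation: no change.
Apply vowel deletion: firaangim → firangim.

firangim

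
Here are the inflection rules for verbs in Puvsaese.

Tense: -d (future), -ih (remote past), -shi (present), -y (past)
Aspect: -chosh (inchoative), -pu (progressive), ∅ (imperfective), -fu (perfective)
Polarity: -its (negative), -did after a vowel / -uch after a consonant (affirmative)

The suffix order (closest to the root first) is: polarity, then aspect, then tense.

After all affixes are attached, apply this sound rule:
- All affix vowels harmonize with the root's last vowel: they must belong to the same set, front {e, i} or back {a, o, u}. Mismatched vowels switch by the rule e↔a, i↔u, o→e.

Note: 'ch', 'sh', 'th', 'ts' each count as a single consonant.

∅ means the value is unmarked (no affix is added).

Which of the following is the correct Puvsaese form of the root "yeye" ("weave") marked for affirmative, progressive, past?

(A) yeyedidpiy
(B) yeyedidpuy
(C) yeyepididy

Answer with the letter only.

Attach polarity affirmative -did (after vowel 'e') → yeyedid.
Attach aspect progressive -pu → yeyedidpu.
Attach tense past -y → yeyedidpuy.
Apply vowel harmony: yeyedidpuy → yeyedidpiy.
So the correct form is yeyedidpiy, option (A).
(B) yeyedidpuy is wrong: it fails to apply the sound rule(s).
(C) yeyepididy is wrong: it has the affixes in the wrong order.

A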